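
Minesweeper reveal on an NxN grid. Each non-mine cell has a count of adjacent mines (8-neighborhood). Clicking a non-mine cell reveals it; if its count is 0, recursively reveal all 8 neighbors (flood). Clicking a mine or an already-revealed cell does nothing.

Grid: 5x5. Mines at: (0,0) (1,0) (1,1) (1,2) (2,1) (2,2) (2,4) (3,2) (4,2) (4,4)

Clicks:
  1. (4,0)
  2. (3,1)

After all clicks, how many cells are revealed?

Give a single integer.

Click 1 (4,0) count=0: revealed 4 new [(3,0) (3,1) (4,0) (4,1)] -> total=4
Click 2 (3,1) count=4: revealed 0 new [(none)] -> total=4

Answer: 4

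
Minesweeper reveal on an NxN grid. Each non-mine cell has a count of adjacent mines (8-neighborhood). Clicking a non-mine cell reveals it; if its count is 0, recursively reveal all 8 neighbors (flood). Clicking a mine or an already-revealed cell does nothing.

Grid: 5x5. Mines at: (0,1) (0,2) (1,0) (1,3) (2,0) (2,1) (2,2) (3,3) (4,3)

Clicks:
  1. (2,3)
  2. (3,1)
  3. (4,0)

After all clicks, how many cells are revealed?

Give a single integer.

Click 1 (2,3) count=3: revealed 1 new [(2,3)] -> total=1
Click 2 (3,1) count=3: revealed 1 new [(3,1)] -> total=2
Click 3 (4,0) count=0: revealed 5 new [(3,0) (3,2) (4,0) (4,1) (4,2)] -> total=7

Answer: 7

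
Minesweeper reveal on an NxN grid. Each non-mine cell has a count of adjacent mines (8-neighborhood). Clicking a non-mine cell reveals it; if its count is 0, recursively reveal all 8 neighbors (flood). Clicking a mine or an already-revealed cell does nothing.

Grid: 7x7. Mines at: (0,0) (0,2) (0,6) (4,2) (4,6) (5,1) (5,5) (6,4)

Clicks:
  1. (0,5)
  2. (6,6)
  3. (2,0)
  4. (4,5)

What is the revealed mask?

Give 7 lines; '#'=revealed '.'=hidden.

Click 1 (0,5) count=1: revealed 1 new [(0,5)] -> total=1
Click 2 (6,6) count=1: revealed 1 new [(6,6)] -> total=2
Click 3 (2,0) count=0: revealed 28 new [(0,3) (0,4) (1,0) (1,1) (1,2) (1,3) (1,4) (1,5) (1,6) (2,0) (2,1) (2,2) (2,3) (2,4) (2,5) (2,6) (3,0) (3,1) (3,2) (3,3) (3,4) (3,5) (3,6) (4,0) (4,1) (4,3) (4,4) (4,5)] -> total=30
Click 4 (4,5) count=2: revealed 0 new [(none)] -> total=30

Answer: ...###.
#######
#######
#######
##.###.
.......
......#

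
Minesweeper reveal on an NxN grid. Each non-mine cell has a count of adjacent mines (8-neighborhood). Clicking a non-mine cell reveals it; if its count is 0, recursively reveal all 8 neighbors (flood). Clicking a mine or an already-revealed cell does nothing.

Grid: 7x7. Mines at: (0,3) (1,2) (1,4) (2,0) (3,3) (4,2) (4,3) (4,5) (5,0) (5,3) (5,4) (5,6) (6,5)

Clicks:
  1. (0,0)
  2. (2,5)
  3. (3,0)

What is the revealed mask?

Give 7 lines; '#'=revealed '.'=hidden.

Click 1 (0,0) count=0: revealed 4 new [(0,0) (0,1) (1,0) (1,1)] -> total=4
Click 2 (2,5) count=1: revealed 1 new [(2,5)] -> total=5
Click 3 (3,0) count=1: revealed 1 new [(3,0)] -> total=6

Answer: ##.....
##.....
.....#.
#......
.......
.......
.......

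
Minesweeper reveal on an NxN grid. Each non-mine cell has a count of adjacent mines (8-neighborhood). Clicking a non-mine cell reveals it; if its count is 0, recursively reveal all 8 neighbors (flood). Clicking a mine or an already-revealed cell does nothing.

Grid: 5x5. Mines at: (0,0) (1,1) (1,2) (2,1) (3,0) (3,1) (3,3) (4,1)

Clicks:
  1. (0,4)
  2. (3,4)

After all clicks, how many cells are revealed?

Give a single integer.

Click 1 (0,4) count=0: revealed 6 new [(0,3) (0,4) (1,3) (1,4) (2,3) (2,4)] -> total=6
Click 2 (3,4) count=1: revealed 1 new [(3,4)] -> total=7

Answer: 7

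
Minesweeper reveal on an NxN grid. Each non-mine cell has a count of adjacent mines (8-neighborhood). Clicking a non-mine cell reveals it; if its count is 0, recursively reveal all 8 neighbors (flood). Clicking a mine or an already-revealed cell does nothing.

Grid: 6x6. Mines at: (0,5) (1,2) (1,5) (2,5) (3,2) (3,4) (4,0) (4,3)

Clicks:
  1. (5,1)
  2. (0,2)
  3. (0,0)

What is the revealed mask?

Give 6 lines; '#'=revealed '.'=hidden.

Answer: ###...
##....
##....
##....
......
.#....

Derivation:
Click 1 (5,1) count=1: revealed 1 new [(5,1)] -> total=1
Click 2 (0,2) count=1: revealed 1 new [(0,2)] -> total=2
Click 3 (0,0) count=0: revealed 8 new [(0,0) (0,1) (1,0) (1,1) (2,0) (2,1) (3,0) (3,1)] -> total=10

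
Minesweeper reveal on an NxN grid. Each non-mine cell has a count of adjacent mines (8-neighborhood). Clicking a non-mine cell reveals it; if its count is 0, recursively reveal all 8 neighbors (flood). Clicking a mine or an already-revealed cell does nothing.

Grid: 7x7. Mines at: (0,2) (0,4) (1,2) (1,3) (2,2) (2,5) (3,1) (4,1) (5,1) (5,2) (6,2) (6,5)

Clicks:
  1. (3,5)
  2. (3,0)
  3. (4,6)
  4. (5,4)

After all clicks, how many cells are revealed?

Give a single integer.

Answer: 13

Derivation:
Click 1 (3,5) count=1: revealed 1 new [(3,5)] -> total=1
Click 2 (3,0) count=2: revealed 1 new [(3,0)] -> total=2
Click 3 (4,6) count=0: revealed 11 new [(3,3) (3,4) (3,6) (4,3) (4,4) (4,5) (4,6) (5,3) (5,4) (5,5) (5,6)] -> total=13
Click 4 (5,4) count=1: revealed 0 new [(none)] -> total=13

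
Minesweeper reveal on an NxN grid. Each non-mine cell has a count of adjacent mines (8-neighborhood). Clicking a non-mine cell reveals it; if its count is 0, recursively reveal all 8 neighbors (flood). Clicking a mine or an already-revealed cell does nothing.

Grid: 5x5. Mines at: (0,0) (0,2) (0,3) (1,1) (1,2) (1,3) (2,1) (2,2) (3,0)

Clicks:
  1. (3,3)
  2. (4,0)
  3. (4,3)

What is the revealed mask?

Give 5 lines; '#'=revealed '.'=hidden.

Answer: .....
.....
...##
.####
#####

Derivation:
Click 1 (3,3) count=1: revealed 1 new [(3,3)] -> total=1
Click 2 (4,0) count=1: revealed 1 new [(4,0)] -> total=2
Click 3 (4,3) count=0: revealed 9 new [(2,3) (2,4) (3,1) (3,2) (3,4) (4,1) (4,2) (4,3) (4,4)] -> total=11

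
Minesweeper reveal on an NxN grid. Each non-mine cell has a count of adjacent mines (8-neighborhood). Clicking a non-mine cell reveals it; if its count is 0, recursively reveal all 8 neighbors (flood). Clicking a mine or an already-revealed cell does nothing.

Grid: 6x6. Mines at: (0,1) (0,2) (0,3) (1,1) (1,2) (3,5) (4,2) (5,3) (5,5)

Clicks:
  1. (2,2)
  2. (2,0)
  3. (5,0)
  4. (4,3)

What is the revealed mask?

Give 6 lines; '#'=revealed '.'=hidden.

Answer: ......
......
###...
##....
##.#..
##....

Derivation:
Click 1 (2,2) count=2: revealed 1 new [(2,2)] -> total=1
Click 2 (2,0) count=1: revealed 1 new [(2,0)] -> total=2
Click 3 (5,0) count=0: revealed 7 new [(2,1) (3,0) (3,1) (4,0) (4,1) (5,0) (5,1)] -> total=9
Click 4 (4,3) count=2: revealed 1 new [(4,3)] -> total=10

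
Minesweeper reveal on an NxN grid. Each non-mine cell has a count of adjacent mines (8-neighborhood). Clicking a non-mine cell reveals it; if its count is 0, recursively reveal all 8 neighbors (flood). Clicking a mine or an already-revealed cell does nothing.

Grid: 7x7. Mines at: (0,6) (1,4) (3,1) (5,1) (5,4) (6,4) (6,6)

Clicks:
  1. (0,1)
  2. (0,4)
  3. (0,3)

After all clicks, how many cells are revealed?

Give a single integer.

Click 1 (0,1) count=0: revealed 12 new [(0,0) (0,1) (0,2) (0,3) (1,0) (1,1) (1,2) (1,3) (2,0) (2,1) (2,2) (2,3)] -> total=12
Click 2 (0,4) count=1: revealed 1 new [(0,4)] -> total=13
Click 3 (0,3) count=1: revealed 0 new [(none)] -> total=13

Answer: 13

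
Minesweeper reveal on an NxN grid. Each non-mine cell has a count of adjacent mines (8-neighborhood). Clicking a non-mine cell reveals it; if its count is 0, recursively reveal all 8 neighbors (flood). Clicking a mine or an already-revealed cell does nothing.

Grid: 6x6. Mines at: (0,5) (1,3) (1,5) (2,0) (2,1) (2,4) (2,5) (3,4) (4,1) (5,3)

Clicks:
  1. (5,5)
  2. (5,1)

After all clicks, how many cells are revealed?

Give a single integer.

Answer: 5

Derivation:
Click 1 (5,5) count=0: revealed 4 new [(4,4) (4,5) (5,4) (5,5)] -> total=4
Click 2 (5,1) count=1: revealed 1 new [(5,1)] -> total=5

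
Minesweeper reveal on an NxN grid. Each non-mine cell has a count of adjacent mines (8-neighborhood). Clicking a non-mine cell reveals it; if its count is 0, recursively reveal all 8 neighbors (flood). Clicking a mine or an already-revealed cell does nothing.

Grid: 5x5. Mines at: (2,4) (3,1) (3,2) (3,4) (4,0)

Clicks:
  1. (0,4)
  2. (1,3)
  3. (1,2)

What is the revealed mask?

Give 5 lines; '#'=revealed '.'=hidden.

Click 1 (0,4) count=0: revealed 14 new [(0,0) (0,1) (0,2) (0,3) (0,4) (1,0) (1,1) (1,2) (1,3) (1,4) (2,0) (2,1) (2,2) (2,3)] -> total=14
Click 2 (1,3) count=1: revealed 0 new [(none)] -> total=14
Click 3 (1,2) count=0: revealed 0 new [(none)] -> total=14

Answer: #####
#####
####.
.....
.....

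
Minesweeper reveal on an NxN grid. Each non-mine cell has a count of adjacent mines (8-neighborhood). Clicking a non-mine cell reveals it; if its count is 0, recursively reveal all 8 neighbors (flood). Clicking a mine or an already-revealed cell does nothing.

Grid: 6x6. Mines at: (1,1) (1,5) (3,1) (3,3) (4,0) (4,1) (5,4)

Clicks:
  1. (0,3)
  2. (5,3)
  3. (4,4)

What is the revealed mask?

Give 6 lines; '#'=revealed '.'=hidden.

Answer: ..###.
..###.
..###.
......
....#.
...#..

Derivation:
Click 1 (0,3) count=0: revealed 9 new [(0,2) (0,3) (0,4) (1,2) (1,3) (1,4) (2,2) (2,3) (2,4)] -> total=9
Click 2 (5,3) count=1: revealed 1 new [(5,3)] -> total=10
Click 3 (4,4) count=2: revealed 1 new [(4,4)] -> total=11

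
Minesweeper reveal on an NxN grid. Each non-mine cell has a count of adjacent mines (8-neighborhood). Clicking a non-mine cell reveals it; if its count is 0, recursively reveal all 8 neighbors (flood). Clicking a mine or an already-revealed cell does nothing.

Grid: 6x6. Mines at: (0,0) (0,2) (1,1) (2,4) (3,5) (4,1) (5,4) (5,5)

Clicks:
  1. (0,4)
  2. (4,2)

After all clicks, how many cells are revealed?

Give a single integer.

Click 1 (0,4) count=0: revealed 6 new [(0,3) (0,4) (0,5) (1,3) (1,4) (1,5)] -> total=6
Click 2 (4,2) count=1: revealed 1 new [(4,2)] -> total=7

Answer: 7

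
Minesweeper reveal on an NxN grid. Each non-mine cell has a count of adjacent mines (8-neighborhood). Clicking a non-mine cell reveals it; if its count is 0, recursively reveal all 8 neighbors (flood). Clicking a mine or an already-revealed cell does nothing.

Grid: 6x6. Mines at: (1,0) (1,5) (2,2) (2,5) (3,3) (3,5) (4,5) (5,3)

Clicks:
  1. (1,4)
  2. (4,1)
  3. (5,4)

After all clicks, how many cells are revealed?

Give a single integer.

Click 1 (1,4) count=2: revealed 1 new [(1,4)] -> total=1
Click 2 (4,1) count=0: revealed 11 new [(2,0) (2,1) (3,0) (3,1) (3,2) (4,0) (4,1) (4,2) (5,0) (5,1) (5,2)] -> total=12
Click 3 (5,4) count=2: revealed 1 new [(5,4)] -> total=13

Answer: 13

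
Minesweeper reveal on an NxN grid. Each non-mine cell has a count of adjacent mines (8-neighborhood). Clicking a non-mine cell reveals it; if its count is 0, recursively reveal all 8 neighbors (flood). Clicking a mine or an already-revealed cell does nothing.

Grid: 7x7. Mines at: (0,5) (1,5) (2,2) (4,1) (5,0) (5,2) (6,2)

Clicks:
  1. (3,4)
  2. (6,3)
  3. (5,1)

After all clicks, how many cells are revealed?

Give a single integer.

Answer: 21

Derivation:
Click 1 (3,4) count=0: revealed 20 new [(2,3) (2,4) (2,5) (2,6) (3,3) (3,4) (3,5) (3,6) (4,3) (4,4) (4,5) (4,6) (5,3) (5,4) (5,5) (5,6) (6,3) (6,4) (6,5) (6,6)] -> total=20
Click 2 (6,3) count=2: revealed 0 new [(none)] -> total=20
Click 3 (5,1) count=4: revealed 1 new [(5,1)] -> total=21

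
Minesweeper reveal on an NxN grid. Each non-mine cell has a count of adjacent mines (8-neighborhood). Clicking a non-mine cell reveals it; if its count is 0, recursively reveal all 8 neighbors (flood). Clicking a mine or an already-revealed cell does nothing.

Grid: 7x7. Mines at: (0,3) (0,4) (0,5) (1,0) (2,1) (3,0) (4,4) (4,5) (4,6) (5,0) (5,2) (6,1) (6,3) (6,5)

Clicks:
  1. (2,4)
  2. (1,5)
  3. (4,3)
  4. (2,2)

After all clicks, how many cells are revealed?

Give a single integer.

Answer: 16

Derivation:
Click 1 (2,4) count=0: revealed 15 new [(1,2) (1,3) (1,4) (1,5) (1,6) (2,2) (2,3) (2,4) (2,5) (2,6) (3,2) (3,3) (3,4) (3,5) (3,6)] -> total=15
Click 2 (1,5) count=2: revealed 0 new [(none)] -> total=15
Click 3 (4,3) count=2: revealed 1 new [(4,3)] -> total=16
Click 4 (2,2) count=1: revealed 0 new [(none)] -> total=16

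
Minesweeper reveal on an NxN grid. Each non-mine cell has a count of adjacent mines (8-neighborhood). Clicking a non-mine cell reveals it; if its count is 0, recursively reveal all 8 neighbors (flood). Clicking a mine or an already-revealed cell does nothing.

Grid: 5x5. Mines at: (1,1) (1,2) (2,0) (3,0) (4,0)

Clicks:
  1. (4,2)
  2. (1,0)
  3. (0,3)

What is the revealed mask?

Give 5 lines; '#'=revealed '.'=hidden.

Answer: ...##
#..##
.####
.####
.####

Derivation:
Click 1 (4,2) count=0: revealed 16 new [(0,3) (0,4) (1,3) (1,4) (2,1) (2,2) (2,3) (2,4) (3,1) (3,2) (3,3) (3,4) (4,1) (4,2) (4,3) (4,4)] -> total=16
Click 2 (1,0) count=2: revealed 1 new [(1,0)] -> total=17
Click 3 (0,3) count=1: revealed 0 new [(none)] -> total=17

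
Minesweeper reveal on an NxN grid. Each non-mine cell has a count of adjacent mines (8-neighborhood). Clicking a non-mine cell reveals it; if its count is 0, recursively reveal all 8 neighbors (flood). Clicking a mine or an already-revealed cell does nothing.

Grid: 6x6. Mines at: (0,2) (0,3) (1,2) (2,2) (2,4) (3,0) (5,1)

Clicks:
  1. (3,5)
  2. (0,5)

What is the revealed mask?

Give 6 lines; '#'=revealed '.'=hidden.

Answer: ....##
....##
......
.....#
......
......

Derivation:
Click 1 (3,5) count=1: revealed 1 new [(3,5)] -> total=1
Click 2 (0,5) count=0: revealed 4 new [(0,4) (0,5) (1,4) (1,5)] -> total=5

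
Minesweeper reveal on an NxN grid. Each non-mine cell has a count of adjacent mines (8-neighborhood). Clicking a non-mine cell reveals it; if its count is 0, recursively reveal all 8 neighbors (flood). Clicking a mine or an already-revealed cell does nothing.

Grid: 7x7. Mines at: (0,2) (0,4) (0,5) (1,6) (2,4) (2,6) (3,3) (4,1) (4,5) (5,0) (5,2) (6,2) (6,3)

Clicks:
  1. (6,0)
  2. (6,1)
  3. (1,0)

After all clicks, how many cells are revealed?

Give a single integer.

Click 1 (6,0) count=1: revealed 1 new [(6,0)] -> total=1
Click 2 (6,1) count=3: revealed 1 new [(6,1)] -> total=2
Click 3 (1,0) count=0: revealed 11 new [(0,0) (0,1) (1,0) (1,1) (1,2) (2,0) (2,1) (2,2) (3,0) (3,1) (3,2)] -> total=13

Answer: 13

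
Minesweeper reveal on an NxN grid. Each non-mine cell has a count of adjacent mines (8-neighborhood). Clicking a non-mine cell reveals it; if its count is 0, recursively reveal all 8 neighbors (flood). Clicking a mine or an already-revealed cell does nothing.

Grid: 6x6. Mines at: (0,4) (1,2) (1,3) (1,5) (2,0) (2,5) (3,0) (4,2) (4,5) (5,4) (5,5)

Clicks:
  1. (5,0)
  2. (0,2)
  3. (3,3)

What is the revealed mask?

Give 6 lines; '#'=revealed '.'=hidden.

Answer: ..#...
......
......
...#..
##....
##....

Derivation:
Click 1 (5,0) count=0: revealed 4 new [(4,0) (4,1) (5,0) (5,1)] -> total=4
Click 2 (0,2) count=2: revealed 1 new [(0,2)] -> total=5
Click 3 (3,3) count=1: revealed 1 new [(3,3)] -> total=6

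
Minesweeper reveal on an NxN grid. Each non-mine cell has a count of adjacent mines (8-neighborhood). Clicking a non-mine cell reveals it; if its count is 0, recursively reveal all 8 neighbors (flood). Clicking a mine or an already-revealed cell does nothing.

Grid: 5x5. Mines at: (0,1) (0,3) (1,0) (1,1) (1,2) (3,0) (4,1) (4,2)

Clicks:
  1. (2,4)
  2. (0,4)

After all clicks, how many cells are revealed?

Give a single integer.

Click 1 (2,4) count=0: revealed 8 new [(1,3) (1,4) (2,3) (2,4) (3,3) (3,4) (4,3) (4,4)] -> total=8
Click 2 (0,4) count=1: revealed 1 new [(0,4)] -> total=9

Answer: 9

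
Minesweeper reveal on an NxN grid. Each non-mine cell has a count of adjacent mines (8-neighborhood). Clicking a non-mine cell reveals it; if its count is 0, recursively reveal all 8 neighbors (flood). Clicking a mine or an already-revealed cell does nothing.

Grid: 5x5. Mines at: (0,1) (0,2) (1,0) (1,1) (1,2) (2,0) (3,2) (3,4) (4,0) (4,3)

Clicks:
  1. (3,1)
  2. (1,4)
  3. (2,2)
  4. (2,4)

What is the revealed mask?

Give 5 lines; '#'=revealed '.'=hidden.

Answer: ...##
...##
..###
.#...
.....

Derivation:
Click 1 (3,1) count=3: revealed 1 new [(3,1)] -> total=1
Click 2 (1,4) count=0: revealed 6 new [(0,3) (0,4) (1,3) (1,4) (2,3) (2,4)] -> total=7
Click 3 (2,2) count=3: revealed 1 new [(2,2)] -> total=8
Click 4 (2,4) count=1: revealed 0 new [(none)] -> total=8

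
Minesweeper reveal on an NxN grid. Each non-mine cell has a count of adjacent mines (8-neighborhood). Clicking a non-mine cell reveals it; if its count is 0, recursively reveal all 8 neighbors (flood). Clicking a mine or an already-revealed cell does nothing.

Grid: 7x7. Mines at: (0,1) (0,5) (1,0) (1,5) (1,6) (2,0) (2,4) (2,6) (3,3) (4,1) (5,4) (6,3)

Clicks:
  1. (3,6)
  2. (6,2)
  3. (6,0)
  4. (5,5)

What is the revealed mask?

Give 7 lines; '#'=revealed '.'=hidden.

Answer: .......
.......
.......
......#
.......
###..#.
###....

Derivation:
Click 1 (3,6) count=1: revealed 1 new [(3,6)] -> total=1
Click 2 (6,2) count=1: revealed 1 new [(6,2)] -> total=2
Click 3 (6,0) count=0: revealed 5 new [(5,0) (5,1) (5,2) (6,0) (6,1)] -> total=7
Click 4 (5,5) count=1: revealed 1 new [(5,5)] -> total=8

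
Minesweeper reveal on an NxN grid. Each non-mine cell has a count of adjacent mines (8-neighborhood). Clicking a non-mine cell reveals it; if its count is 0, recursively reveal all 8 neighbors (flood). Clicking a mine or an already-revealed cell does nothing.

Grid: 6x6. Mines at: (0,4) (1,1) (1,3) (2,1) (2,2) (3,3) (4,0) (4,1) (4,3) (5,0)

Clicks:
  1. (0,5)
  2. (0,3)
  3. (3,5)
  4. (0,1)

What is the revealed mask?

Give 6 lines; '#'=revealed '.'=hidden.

Click 1 (0,5) count=1: revealed 1 new [(0,5)] -> total=1
Click 2 (0,3) count=2: revealed 1 new [(0,3)] -> total=2
Click 3 (3,5) count=0: revealed 10 new [(1,4) (1,5) (2,4) (2,5) (3,4) (3,5) (4,4) (4,5) (5,4) (5,5)] -> total=12
Click 4 (0,1) count=1: revealed 1 new [(0,1)] -> total=13

Answer: .#.#.#
....##
....##
....##
....##
....##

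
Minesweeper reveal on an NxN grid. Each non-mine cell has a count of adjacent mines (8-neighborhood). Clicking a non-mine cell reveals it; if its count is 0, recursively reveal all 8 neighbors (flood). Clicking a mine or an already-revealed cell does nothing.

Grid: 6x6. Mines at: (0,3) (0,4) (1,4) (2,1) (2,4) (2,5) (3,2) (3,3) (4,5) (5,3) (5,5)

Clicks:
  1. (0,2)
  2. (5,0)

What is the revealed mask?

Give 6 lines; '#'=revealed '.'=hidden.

Answer: ..#...
......
......
##....
###...
###...

Derivation:
Click 1 (0,2) count=1: revealed 1 new [(0,2)] -> total=1
Click 2 (5,0) count=0: revealed 8 new [(3,0) (3,1) (4,0) (4,1) (4,2) (5,0) (5,1) (5,2)] -> total=9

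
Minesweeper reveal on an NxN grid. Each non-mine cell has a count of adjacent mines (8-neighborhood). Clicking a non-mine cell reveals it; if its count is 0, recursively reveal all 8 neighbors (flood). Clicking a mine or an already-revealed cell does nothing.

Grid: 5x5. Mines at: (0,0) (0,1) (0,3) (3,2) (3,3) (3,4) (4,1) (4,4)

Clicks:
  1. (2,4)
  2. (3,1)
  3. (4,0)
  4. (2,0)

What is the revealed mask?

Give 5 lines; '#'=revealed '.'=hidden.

Click 1 (2,4) count=2: revealed 1 new [(2,4)] -> total=1
Click 2 (3,1) count=2: revealed 1 new [(3,1)] -> total=2
Click 3 (4,0) count=1: revealed 1 new [(4,0)] -> total=3
Click 4 (2,0) count=0: revealed 5 new [(1,0) (1,1) (2,0) (2,1) (3,0)] -> total=8

Answer: .....
##...
##..#
##...
#....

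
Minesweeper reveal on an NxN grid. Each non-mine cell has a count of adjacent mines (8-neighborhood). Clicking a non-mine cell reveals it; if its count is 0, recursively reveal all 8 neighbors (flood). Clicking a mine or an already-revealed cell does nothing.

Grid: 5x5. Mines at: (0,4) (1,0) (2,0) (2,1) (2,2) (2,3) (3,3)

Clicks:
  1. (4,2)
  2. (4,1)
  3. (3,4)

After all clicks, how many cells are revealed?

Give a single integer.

Click 1 (4,2) count=1: revealed 1 new [(4,2)] -> total=1
Click 2 (4,1) count=0: revealed 5 new [(3,0) (3,1) (3,2) (4,0) (4,1)] -> total=6
Click 3 (3,4) count=2: revealed 1 new [(3,4)] -> total=7

Answer: 7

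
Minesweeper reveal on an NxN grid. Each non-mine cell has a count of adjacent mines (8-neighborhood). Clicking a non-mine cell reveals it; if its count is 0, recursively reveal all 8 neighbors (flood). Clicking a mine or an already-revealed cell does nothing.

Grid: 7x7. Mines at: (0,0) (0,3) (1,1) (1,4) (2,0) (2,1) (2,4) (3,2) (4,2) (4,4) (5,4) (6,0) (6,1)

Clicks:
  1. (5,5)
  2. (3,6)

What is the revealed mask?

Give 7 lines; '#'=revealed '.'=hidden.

Answer: .....##
.....##
.....##
.....##
.....##
.....##
.....##

Derivation:
Click 1 (5,5) count=2: revealed 1 new [(5,5)] -> total=1
Click 2 (3,6) count=0: revealed 13 new [(0,5) (0,6) (1,5) (1,6) (2,5) (2,6) (3,5) (3,6) (4,5) (4,6) (5,6) (6,5) (6,6)] -> total=14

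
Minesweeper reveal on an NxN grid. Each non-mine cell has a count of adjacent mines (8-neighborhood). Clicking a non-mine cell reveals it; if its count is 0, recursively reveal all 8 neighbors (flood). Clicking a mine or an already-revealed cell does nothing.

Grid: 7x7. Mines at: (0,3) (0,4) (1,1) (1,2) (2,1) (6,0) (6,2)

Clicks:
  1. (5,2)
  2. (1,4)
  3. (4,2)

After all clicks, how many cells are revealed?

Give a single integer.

Answer: 36

Derivation:
Click 1 (5,2) count=1: revealed 1 new [(5,2)] -> total=1
Click 2 (1,4) count=2: revealed 1 new [(1,4)] -> total=2
Click 3 (4,2) count=0: revealed 34 new [(0,5) (0,6) (1,3) (1,5) (1,6) (2,2) (2,3) (2,4) (2,5) (2,6) (3,0) (3,1) (3,2) (3,3) (3,4) (3,5) (3,6) (4,0) (4,1) (4,2) (4,3) (4,4) (4,5) (4,6) (5,0) (5,1) (5,3) (5,4) (5,5) (5,6) (6,3) (6,4) (6,5) (6,6)] -> total=36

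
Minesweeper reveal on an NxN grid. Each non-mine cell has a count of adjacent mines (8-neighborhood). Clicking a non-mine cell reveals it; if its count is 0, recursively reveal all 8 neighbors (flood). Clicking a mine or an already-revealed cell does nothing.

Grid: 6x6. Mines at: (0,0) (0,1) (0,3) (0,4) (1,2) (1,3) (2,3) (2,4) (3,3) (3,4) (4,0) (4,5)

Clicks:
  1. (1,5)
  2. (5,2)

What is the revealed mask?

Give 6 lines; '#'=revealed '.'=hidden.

Answer: ......
.....#
......
......
.####.
.####.

Derivation:
Click 1 (1,5) count=2: revealed 1 new [(1,5)] -> total=1
Click 2 (5,2) count=0: revealed 8 new [(4,1) (4,2) (4,3) (4,4) (5,1) (5,2) (5,3) (5,4)] -> total=9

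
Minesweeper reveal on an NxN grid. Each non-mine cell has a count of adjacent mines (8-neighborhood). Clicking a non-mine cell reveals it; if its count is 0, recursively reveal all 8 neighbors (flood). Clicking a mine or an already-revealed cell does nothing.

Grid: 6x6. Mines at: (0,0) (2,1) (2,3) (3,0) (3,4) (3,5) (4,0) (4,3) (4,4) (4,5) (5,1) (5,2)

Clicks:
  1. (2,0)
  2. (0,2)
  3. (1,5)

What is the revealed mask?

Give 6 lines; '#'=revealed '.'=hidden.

Answer: .#####
.#####
#...##
......
......
......

Derivation:
Click 1 (2,0) count=2: revealed 1 new [(2,0)] -> total=1
Click 2 (0,2) count=0: revealed 12 new [(0,1) (0,2) (0,3) (0,4) (0,5) (1,1) (1,2) (1,3) (1,4) (1,5) (2,4) (2,5)] -> total=13
Click 3 (1,5) count=0: revealed 0 new [(none)] -> total=13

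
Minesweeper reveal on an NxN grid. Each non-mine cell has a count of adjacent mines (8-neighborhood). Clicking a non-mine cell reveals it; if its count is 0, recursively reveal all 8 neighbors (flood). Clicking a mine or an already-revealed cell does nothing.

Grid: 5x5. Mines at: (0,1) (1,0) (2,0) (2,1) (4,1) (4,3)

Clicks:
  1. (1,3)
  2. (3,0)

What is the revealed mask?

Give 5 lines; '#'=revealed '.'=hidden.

Answer: ..###
..###
..###
#.###
.....

Derivation:
Click 1 (1,3) count=0: revealed 12 new [(0,2) (0,3) (0,4) (1,2) (1,3) (1,4) (2,2) (2,3) (2,4) (3,2) (3,3) (3,4)] -> total=12
Click 2 (3,0) count=3: revealed 1 new [(3,0)] -> total=13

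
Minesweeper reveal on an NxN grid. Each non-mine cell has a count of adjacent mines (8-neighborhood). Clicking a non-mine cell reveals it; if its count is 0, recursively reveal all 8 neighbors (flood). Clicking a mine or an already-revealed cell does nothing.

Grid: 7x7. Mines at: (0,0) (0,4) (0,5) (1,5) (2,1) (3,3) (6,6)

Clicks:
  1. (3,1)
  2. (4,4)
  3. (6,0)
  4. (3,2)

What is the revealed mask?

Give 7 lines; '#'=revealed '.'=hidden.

Click 1 (3,1) count=1: revealed 1 new [(3,1)] -> total=1
Click 2 (4,4) count=1: revealed 1 new [(4,4)] -> total=2
Click 3 (6,0) count=0: revealed 27 new [(2,4) (2,5) (2,6) (3,0) (3,2) (3,4) (3,5) (3,6) (4,0) (4,1) (4,2) (4,3) (4,5) (4,6) (5,0) (5,1) (5,2) (5,3) (5,4) (5,5) (5,6) (6,0) (6,1) (6,2) (6,3) (6,4) (6,5)] -> total=29
Click 4 (3,2) count=2: revealed 0 new [(none)] -> total=29

Answer: .......
.......
....###
###.###
#######
#######
######.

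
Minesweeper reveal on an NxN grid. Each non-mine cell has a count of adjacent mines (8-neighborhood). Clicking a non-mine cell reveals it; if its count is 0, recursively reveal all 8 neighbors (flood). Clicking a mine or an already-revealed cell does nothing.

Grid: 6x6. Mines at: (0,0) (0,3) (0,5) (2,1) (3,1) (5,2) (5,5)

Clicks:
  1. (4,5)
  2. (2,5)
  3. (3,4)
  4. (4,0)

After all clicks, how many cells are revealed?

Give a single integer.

Click 1 (4,5) count=1: revealed 1 new [(4,5)] -> total=1
Click 2 (2,5) count=0: revealed 15 new [(1,2) (1,3) (1,4) (1,5) (2,2) (2,3) (2,4) (2,5) (3,2) (3,3) (3,4) (3,5) (4,2) (4,3) (4,4)] -> total=16
Click 3 (3,4) count=0: revealed 0 new [(none)] -> total=16
Click 4 (4,0) count=1: revealed 1 new [(4,0)] -> total=17

Answer: 17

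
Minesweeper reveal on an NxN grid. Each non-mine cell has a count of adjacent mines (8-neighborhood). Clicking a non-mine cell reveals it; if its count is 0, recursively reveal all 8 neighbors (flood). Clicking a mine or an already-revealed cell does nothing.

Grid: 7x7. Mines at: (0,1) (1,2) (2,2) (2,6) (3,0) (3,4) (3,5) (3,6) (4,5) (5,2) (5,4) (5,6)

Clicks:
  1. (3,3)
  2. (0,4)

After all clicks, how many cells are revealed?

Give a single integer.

Click 1 (3,3) count=2: revealed 1 new [(3,3)] -> total=1
Click 2 (0,4) count=0: revealed 11 new [(0,3) (0,4) (0,5) (0,6) (1,3) (1,4) (1,5) (1,6) (2,3) (2,4) (2,5)] -> total=12

Answer: 12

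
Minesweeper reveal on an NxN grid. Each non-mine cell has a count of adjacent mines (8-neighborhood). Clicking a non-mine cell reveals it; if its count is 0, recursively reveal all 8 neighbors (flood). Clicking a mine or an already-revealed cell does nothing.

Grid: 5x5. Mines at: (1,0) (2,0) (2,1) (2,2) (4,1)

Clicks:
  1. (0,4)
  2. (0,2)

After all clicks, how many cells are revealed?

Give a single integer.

Answer: 16

Derivation:
Click 1 (0,4) count=0: revealed 16 new [(0,1) (0,2) (0,3) (0,4) (1,1) (1,2) (1,3) (1,4) (2,3) (2,4) (3,2) (3,3) (3,4) (4,2) (4,3) (4,4)] -> total=16
Click 2 (0,2) count=0: revealed 0 new [(none)] -> total=16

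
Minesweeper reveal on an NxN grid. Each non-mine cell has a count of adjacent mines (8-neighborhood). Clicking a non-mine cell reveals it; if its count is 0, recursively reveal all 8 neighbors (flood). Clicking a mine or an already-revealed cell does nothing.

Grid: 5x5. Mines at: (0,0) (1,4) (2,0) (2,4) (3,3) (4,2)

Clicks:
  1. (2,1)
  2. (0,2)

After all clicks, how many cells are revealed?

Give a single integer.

Click 1 (2,1) count=1: revealed 1 new [(2,1)] -> total=1
Click 2 (0,2) count=0: revealed 8 new [(0,1) (0,2) (0,3) (1,1) (1,2) (1,3) (2,2) (2,3)] -> total=9

Answer: 9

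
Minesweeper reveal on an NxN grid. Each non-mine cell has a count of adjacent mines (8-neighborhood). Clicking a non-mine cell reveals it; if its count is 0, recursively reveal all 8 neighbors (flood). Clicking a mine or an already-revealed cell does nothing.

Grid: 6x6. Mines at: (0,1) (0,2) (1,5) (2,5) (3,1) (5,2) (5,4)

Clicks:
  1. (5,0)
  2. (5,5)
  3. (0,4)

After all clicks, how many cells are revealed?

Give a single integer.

Click 1 (5,0) count=0: revealed 4 new [(4,0) (4,1) (5,0) (5,1)] -> total=4
Click 2 (5,5) count=1: revealed 1 new [(5,5)] -> total=5
Click 3 (0,4) count=1: revealed 1 new [(0,4)] -> total=6

Answer: 6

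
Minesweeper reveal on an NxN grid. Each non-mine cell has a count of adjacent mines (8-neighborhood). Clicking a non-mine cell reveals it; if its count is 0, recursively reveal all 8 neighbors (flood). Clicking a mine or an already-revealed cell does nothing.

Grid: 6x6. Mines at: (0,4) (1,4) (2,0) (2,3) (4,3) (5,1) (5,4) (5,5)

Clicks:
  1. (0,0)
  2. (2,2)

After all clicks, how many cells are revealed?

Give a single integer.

Answer: 9

Derivation:
Click 1 (0,0) count=0: revealed 8 new [(0,0) (0,1) (0,2) (0,3) (1,0) (1,1) (1,2) (1,3)] -> total=8
Click 2 (2,2) count=1: revealed 1 new [(2,2)] -> total=9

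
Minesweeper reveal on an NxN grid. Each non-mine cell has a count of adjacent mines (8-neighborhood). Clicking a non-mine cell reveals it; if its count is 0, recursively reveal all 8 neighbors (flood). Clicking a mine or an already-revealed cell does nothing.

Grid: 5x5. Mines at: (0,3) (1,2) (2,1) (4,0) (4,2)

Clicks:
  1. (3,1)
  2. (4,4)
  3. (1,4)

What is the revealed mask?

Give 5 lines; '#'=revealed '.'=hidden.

Answer: .....
...##
...##
.#.##
...##

Derivation:
Click 1 (3,1) count=3: revealed 1 new [(3,1)] -> total=1
Click 2 (4,4) count=0: revealed 8 new [(1,3) (1,4) (2,3) (2,4) (3,3) (3,4) (4,3) (4,4)] -> total=9
Click 3 (1,4) count=1: revealed 0 new [(none)] -> total=9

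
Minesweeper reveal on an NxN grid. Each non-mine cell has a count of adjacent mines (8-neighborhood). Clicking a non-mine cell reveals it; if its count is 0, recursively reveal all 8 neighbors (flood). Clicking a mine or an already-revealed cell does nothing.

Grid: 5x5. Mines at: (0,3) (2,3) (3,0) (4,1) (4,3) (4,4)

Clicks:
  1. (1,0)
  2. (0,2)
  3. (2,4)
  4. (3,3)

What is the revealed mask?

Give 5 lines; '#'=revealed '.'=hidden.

Answer: ###..
###..
###.#
...#.
.....

Derivation:
Click 1 (1,0) count=0: revealed 9 new [(0,0) (0,1) (0,2) (1,0) (1,1) (1,2) (2,0) (2,1) (2,2)] -> total=9
Click 2 (0,2) count=1: revealed 0 new [(none)] -> total=9
Click 3 (2,4) count=1: revealed 1 new [(2,4)] -> total=10
Click 4 (3,3) count=3: revealed 1 new [(3,3)] -> total=11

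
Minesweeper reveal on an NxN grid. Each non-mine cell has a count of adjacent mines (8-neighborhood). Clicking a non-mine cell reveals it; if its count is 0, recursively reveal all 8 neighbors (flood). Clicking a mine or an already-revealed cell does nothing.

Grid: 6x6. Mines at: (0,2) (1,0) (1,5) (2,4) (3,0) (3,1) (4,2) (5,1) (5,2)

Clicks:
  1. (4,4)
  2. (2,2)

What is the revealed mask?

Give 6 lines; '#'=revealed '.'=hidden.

Click 1 (4,4) count=0: revealed 9 new [(3,3) (3,4) (3,5) (4,3) (4,4) (4,5) (5,3) (5,4) (5,5)] -> total=9
Click 2 (2,2) count=1: revealed 1 new [(2,2)] -> total=10

Answer: ......
......
..#...
...###
...###
...###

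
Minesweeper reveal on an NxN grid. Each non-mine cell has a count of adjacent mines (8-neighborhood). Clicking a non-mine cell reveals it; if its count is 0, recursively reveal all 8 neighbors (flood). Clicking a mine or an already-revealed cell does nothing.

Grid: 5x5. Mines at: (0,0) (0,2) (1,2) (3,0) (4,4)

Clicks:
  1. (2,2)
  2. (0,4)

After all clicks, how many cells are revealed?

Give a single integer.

Answer: 9

Derivation:
Click 1 (2,2) count=1: revealed 1 new [(2,2)] -> total=1
Click 2 (0,4) count=0: revealed 8 new [(0,3) (0,4) (1,3) (1,4) (2,3) (2,4) (3,3) (3,4)] -> total=9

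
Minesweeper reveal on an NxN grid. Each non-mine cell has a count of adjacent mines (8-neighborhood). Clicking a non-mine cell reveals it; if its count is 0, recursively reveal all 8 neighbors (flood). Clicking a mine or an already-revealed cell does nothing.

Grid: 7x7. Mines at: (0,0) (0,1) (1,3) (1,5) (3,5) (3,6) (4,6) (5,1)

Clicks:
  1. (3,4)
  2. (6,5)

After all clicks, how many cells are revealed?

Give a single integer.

Click 1 (3,4) count=1: revealed 1 new [(3,4)] -> total=1
Click 2 (6,5) count=0: revealed 28 new [(1,0) (1,1) (1,2) (2,0) (2,1) (2,2) (2,3) (2,4) (3,0) (3,1) (3,2) (3,3) (4,0) (4,1) (4,2) (4,3) (4,4) (4,5) (5,2) (5,3) (5,4) (5,5) (5,6) (6,2) (6,3) (6,4) (6,5) (6,6)] -> total=29

Answer: 29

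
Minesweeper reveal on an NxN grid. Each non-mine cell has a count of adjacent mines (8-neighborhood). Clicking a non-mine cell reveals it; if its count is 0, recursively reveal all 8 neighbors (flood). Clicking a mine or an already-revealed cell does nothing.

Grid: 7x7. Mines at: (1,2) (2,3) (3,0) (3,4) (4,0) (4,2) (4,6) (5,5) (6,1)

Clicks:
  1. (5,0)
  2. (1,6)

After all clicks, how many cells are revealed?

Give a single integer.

Click 1 (5,0) count=2: revealed 1 new [(5,0)] -> total=1
Click 2 (1,6) count=0: revealed 13 new [(0,3) (0,4) (0,5) (0,6) (1,3) (1,4) (1,5) (1,6) (2,4) (2,5) (2,6) (3,5) (3,6)] -> total=14

Answer: 14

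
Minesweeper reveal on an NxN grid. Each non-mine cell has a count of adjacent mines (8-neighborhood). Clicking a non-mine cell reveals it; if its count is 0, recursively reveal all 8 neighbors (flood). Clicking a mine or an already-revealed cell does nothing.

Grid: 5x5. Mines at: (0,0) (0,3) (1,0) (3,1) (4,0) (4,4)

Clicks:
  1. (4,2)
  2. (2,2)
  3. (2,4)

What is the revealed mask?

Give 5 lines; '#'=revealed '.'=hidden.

Answer: .....
..###
..###
..###
..#..

Derivation:
Click 1 (4,2) count=1: revealed 1 new [(4,2)] -> total=1
Click 2 (2,2) count=1: revealed 1 new [(2,2)] -> total=2
Click 3 (2,4) count=0: revealed 8 new [(1,2) (1,3) (1,4) (2,3) (2,4) (3,2) (3,3) (3,4)] -> total=10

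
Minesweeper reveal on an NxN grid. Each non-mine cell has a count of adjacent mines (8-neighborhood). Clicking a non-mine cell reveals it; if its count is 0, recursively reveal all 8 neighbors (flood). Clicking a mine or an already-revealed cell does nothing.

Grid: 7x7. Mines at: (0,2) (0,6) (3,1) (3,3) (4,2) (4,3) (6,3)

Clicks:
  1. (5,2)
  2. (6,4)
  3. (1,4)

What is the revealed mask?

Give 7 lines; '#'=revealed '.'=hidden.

Answer: ...###.
...####
...####
....###
....###
..#.###
....###

Derivation:
Click 1 (5,2) count=3: revealed 1 new [(5,2)] -> total=1
Click 2 (6,4) count=1: revealed 1 new [(6,4)] -> total=2
Click 3 (1,4) count=0: revealed 22 new [(0,3) (0,4) (0,5) (1,3) (1,4) (1,5) (1,6) (2,3) (2,4) (2,5) (2,6) (3,4) (3,5) (3,6) (4,4) (4,5) (4,6) (5,4) (5,5) (5,6) (6,5) (6,6)] -> total=24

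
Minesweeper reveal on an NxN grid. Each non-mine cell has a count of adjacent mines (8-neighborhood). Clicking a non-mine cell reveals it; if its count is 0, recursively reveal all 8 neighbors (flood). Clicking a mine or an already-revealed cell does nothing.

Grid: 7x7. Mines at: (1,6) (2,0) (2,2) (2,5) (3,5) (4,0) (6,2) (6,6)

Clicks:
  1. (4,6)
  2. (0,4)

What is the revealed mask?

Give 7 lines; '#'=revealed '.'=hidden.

Click 1 (4,6) count=1: revealed 1 new [(4,6)] -> total=1
Click 2 (0,4) count=0: revealed 12 new [(0,0) (0,1) (0,2) (0,3) (0,4) (0,5) (1,0) (1,1) (1,2) (1,3) (1,4) (1,5)] -> total=13

Answer: ######.
######.
.......
.......
......#
.......
.......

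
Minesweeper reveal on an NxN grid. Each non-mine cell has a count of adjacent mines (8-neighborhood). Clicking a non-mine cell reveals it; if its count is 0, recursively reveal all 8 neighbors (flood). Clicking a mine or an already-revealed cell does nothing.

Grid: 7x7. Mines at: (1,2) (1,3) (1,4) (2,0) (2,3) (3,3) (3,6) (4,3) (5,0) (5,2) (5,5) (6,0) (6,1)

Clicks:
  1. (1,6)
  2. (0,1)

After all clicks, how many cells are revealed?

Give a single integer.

Click 1 (1,6) count=0: revealed 6 new [(0,5) (0,6) (1,5) (1,6) (2,5) (2,6)] -> total=6
Click 2 (0,1) count=1: revealed 1 new [(0,1)] -> total=7

Answer: 7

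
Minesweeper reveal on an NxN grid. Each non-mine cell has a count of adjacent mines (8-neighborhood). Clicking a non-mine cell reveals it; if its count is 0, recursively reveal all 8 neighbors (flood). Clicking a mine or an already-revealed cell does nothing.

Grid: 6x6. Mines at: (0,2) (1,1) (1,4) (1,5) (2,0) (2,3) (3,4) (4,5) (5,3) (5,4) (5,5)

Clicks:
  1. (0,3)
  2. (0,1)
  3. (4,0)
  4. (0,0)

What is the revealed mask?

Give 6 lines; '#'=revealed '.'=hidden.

Answer: ##.#..
......
......
###...
###...
###...

Derivation:
Click 1 (0,3) count=2: revealed 1 new [(0,3)] -> total=1
Click 2 (0,1) count=2: revealed 1 new [(0,1)] -> total=2
Click 3 (4,0) count=0: revealed 9 new [(3,0) (3,1) (3,2) (4,0) (4,1) (4,2) (5,0) (5,1) (5,2)] -> total=11
Click 4 (0,0) count=1: revealed 1 new [(0,0)] -> total=12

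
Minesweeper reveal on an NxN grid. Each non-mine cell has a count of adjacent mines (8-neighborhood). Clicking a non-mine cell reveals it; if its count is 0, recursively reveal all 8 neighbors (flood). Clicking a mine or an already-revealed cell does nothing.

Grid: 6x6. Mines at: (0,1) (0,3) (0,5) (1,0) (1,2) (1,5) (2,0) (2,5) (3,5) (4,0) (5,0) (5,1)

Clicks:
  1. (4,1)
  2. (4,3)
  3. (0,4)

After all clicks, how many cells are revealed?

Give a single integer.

Answer: 18

Derivation:
Click 1 (4,1) count=3: revealed 1 new [(4,1)] -> total=1
Click 2 (4,3) count=0: revealed 16 new [(2,1) (2,2) (2,3) (2,4) (3,1) (3,2) (3,3) (3,4) (4,2) (4,3) (4,4) (4,5) (5,2) (5,3) (5,4) (5,5)] -> total=17
Click 3 (0,4) count=3: revealed 1 new [(0,4)] -> total=18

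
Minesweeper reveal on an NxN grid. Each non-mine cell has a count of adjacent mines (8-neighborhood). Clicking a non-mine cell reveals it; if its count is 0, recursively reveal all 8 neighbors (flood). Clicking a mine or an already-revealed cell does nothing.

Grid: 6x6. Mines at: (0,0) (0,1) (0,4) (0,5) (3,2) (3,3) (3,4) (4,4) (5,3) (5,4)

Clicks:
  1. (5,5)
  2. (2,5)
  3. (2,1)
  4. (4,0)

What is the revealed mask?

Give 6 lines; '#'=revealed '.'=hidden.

Answer: ......
##....
##...#
##....
###...
###..#

Derivation:
Click 1 (5,5) count=2: revealed 1 new [(5,5)] -> total=1
Click 2 (2,5) count=1: revealed 1 new [(2,5)] -> total=2
Click 3 (2,1) count=1: revealed 1 new [(2,1)] -> total=3
Click 4 (4,0) count=0: revealed 11 new [(1,0) (1,1) (2,0) (3,0) (3,1) (4,0) (4,1) (4,2) (5,0) (5,1) (5,2)] -> total=14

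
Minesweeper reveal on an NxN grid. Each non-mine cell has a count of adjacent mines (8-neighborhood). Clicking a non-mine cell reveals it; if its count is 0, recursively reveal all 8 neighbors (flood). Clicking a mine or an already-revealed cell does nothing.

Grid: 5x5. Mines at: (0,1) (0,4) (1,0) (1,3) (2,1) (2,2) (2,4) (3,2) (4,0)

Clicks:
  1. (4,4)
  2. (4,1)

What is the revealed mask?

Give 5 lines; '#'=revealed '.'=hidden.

Answer: .....
.....
.....
...##
.#.##

Derivation:
Click 1 (4,4) count=0: revealed 4 new [(3,3) (3,4) (4,3) (4,4)] -> total=4
Click 2 (4,1) count=2: revealed 1 new [(4,1)] -> total=5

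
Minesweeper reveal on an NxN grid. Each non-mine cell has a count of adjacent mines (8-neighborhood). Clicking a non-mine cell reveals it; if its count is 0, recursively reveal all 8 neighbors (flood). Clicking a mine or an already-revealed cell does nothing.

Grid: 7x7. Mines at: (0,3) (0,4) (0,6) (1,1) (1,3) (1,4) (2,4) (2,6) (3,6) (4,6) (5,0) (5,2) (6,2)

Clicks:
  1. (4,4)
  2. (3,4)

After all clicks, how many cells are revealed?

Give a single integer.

Answer: 14

Derivation:
Click 1 (4,4) count=0: revealed 14 new [(3,3) (3,4) (3,5) (4,3) (4,4) (4,5) (5,3) (5,4) (5,5) (5,6) (6,3) (6,4) (6,5) (6,6)] -> total=14
Click 2 (3,4) count=1: revealed 0 new [(none)] -> total=14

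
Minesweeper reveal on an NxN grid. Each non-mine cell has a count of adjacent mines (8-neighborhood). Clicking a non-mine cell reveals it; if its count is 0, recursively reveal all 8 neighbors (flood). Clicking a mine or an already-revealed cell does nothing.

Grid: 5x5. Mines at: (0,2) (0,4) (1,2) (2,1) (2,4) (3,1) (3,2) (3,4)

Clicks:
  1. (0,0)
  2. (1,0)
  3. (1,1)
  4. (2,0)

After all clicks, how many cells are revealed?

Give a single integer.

Click 1 (0,0) count=0: revealed 4 new [(0,0) (0,1) (1,0) (1,1)] -> total=4
Click 2 (1,0) count=1: revealed 0 new [(none)] -> total=4
Click 3 (1,1) count=3: revealed 0 new [(none)] -> total=4
Click 4 (2,0) count=2: revealed 1 new [(2,0)] -> total=5

Answer: 5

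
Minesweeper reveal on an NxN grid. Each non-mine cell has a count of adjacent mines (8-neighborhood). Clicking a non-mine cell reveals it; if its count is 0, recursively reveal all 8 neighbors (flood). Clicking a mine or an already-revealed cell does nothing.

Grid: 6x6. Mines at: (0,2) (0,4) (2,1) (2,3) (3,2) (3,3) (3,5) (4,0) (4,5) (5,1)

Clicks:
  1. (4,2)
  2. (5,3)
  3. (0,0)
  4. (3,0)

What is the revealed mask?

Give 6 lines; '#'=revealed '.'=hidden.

Click 1 (4,2) count=3: revealed 1 new [(4,2)] -> total=1
Click 2 (5,3) count=0: revealed 5 new [(4,3) (4,4) (5,2) (5,3) (5,4)] -> total=6
Click 3 (0,0) count=0: revealed 4 new [(0,0) (0,1) (1,0) (1,1)] -> total=10
Click 4 (3,0) count=2: revealed 1 new [(3,0)] -> total=11

Answer: ##....
##....
......
#.....
..###.
..###.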